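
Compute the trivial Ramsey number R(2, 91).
R(2, 91) = 91

R(2, k) = k for all k ≥ 2: in a 2-colouring of K_k, either some edge is red (a red K_2) or all edges are blue (a blue K_k). And K_{90} coloured all-blue has no blue K_91, so R(2, 91) > 90. Hence R(2, 91) = 91.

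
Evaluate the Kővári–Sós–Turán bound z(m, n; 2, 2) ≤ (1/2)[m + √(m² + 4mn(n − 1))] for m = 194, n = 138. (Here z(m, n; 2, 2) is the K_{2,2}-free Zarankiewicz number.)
z(194, 138; 2, 2) ≤ (1/2)[194 + √(194² + 4·194·138·137)] = (1/2)[194 + √14708692] = 2014.5956

Kővári–Sós–Turán: let r_1, ..., r_194 be the row sums and z = Σ r_i the total number of 1s. Each pair of columns can share at most one row with both entries 1 (else a 2×2 all-ones block appears), so Σ_i C(r_i, 2) ≤ C(138, 2) = 9453. By convexity Σ_i C(r_i, 2) ≥ 194·C(z/194, 2) = z(z − 194)/(2·194), giving z² − 194z − 194·138·137 ≤ 0 and hence z ≤ (1/2)[194 + √(37636 + 4·3667764)] = (1/2)[194 + √14708692] ≈ (1/2)(194 + 3835.1913) = 2014.5956.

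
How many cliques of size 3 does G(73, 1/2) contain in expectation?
E[# K_3] = C(73, 3) · (1/2)^C(3, 2) = 62196 / 2^3 = 15549/2 = 7774.5

For each 3-subset S of vertices (there are C(73, 3) = 62196 such S), let X_S = 1 if S induces a K_3 (all C(3, 2) = 3 edges present). Then P(X_S = 1) = (1/2)^3 = 1/8. By linearity of expectation, E[# K_3] = C(73, 3) · (1/2)^3 = 62196 / 8 = 15549/2 = 7774.5.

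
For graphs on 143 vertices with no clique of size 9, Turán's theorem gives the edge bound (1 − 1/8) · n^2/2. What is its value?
Turán density bound = (7/8) · 143^2/2 = 143143/16 ≈ 8946.4375

Turán's theorem: ex(n, K_{r+1}) is achieved by the complete r-partite Turán graph T(n, r) with parts as balanced as possible, and is at most (1 − 1/r) · n^2/2. For r = 8, n = 143: the density bound is (7/8) · 20449/2 = 143143/16 ≈ 8946.4375. The integer-valued extremum is e(T(143, 8)) = 8946, which is strictly less than the density bound 143143/16 since 8 ∤ 143 (the parts of T(143, 8) cannot all be equal).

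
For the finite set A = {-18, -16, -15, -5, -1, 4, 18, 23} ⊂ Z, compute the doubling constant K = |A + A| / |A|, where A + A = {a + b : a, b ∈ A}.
K = |A + A| / |A| = 33/8

Enumerate A + A = {a + b : a, b ∈ A}. With |A| = 8, there are |A|^2 = 64 ordered sum pairs; collecting distinct values, A + A = {-36, -34, -33, -32, -31, -30, -23, -21, -20, -19, -17, -16, -14, -12, -11, -10, -6, -2, -1, 0, 2, 3, 5, 7, 8, 13, 17, 18, 22, 27, 36, 41, 46}, so |A + A| = 33. Thus K = 33/8. For comparison, the minimum possible |A + A| over all 8-element sets is 2·8 − 1 = 15 (so min K = 15/8), attained only by arithmetic progressions.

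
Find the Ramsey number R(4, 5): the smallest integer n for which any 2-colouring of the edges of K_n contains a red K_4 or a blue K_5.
R(4, 5) = 25

Lower bound: an explicit 2-colouring of K_{24} (typically a Paley-type or other structured construction) avoids a red K_4 and a blue K_5, showing R(4, 5) > 24.
Upper bound: the simple Erdős–Szekeres recurrence only gives R(4, 5) ≤ 32; the tight bound R(4, 5) ≤ 25 requires a sharper case analysis (or computer search) of 2-colourings of K_{25}.
Hence R(4, 5) = 25.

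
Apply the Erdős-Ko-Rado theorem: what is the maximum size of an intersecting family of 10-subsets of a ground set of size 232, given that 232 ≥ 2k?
max |F| = C(231, 9) = 4407748519243300

Erdős-Ko-Rado (1961): when n ≥ 2k, max |F| = C(n−1, k−1). The bound is attained by the star {A : i ∈ A} for any fixed i ∈ [n]. Here C(232−1, 10−1) = C(231, 9) = 4407748519243300.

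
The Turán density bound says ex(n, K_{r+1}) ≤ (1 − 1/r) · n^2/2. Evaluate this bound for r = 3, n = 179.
Turán density bound = (2/3) · 179^2/2 = 32041/3 ≈ 10680.3333

Turán's theorem: ex(n, K_{r+1}) is achieved by the complete r-partite Turán graph T(n, r) with parts as balanced as possible, and is at most (1 − 1/r) · n^2/2. For r = 3, n = 179: the density bound is (2/3) · 32041/2 = 32041/3 ≈ 10680.3333. The integer-valued extremum is e(T(179, 3)) = 10680, which is strictly less than the density bound 32041/3 since 3 ∤ 179 (the parts of T(179, 3) cannot all be equal).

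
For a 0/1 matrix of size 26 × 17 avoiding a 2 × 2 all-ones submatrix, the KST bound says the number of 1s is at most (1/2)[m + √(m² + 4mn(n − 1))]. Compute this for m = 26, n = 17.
z(26, 17; 2, 2) ≤ (1/2)[26 + √(26² + 4·26·17·16)] = (1/2)[26 + √28964] = 98.0941

Kővári–Sós–Turán: let r_1, ..., r_26 be the row sums and z = Σ r_i the total number of 1s. Each pair of columns can share at most one row with both entries 1 (else a 2×2 all-ones block appears), so Σ_i C(r_i, 2) ≤ C(17, 2) = 136. By convexity Σ_i C(r_i, 2) ≥ 26·C(z/26, 2) = z(z − 26)/(2·26), giving z² − 26z − 26·17·16 ≤ 0 and hence z ≤ (1/2)[26 + √(676 + 4·7072)] = (1/2)[26 + √28964] ≈ (1/2)(26 + 170.1881) = 98.0941.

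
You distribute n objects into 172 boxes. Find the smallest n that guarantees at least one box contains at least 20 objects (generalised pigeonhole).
n = (20 − 1)·172 + 1 = 3269

By the generalised pigeonhole principle, to guarantee some box contains ≥ r objects we need more than (r − 1) · k objects total. Threshold: n = (r − 1) · k + 1. With r = 20 and k = 172: n = 19 · 172 + 1 = 3268 + 1 = 3269. For n = 3268 = 19 · 172, we can put exactly 19 objects in every box, avoiding 20 in any single one — so 3269 is tight.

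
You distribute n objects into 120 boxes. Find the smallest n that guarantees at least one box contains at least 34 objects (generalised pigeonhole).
n = (34 − 1)·120 + 1 = 3961

By the generalised pigeonhole principle, to guarantee some box contains ≥ r objects we need more than (r − 1) · k objects total. Threshold: n = (r − 1) · k + 1. With r = 34 and k = 120: n = 33 · 120 + 1 = 3960 + 1 = 3961. For n = 3960 = 33 · 120, we can put exactly 33 objects in every box, avoiding 34 in any single one — so 3961 is tight.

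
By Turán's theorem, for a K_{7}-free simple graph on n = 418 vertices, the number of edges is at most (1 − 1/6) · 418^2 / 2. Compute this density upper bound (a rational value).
Turán density bound = (5/6) · 418^2/2 = 218405/3 ≈ 72801.6667

Turán's theorem: ex(n, K_{r+1}) is achieved by the complete r-partite Turán graph T(n, r) with parts as balanced as possible, and is at most (1 − 1/r) · n^2/2. For r = 6, n = 418: the density bound is (5/6) · 174724/2 = 218405/3 ≈ 72801.6667. The integer-valued extremum is e(T(418, 6)) = 72801, which is strictly less than the density bound 218405/3 since 6 ∤ 418 (the parts of T(418, 6) cannot all be equal).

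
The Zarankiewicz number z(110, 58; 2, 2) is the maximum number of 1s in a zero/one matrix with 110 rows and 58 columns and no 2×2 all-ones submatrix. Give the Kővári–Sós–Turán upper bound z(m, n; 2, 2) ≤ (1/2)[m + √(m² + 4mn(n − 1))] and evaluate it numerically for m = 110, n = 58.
z(110, 58; 2, 2) ≤ (1/2)[110 + √(110² + 4·110·58·57)] = (1/2)[110 + √1466740] = 660.5452

Kővári–Sós–Turán: let r_1, ..., r_110 be the row sums and z = Σ r_i the total number of 1s. Each pair of columns can share at most one row with both entries 1 (else a 2×2 all-ones block appears), so Σ_i C(r_i, 2) ≤ C(58, 2) = 1653. By convexity Σ_i C(r_i, 2) ≥ 110·C(z/110, 2) = z(z − 110)/(2·110), giving z² − 110z − 110·58·57 ≤ 0 and hence z ≤ (1/2)[110 + √(12100 + 4·363660)] = (1/2)[110 + √1466740] ≈ (1/2)(110 + 1211.0904) = 660.5452.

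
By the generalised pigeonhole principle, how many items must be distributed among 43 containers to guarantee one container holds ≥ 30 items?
n = (30 − 1)·43 + 1 = 1248

By the generalised pigeonhole principle, to guarantee some box contains ≥ r objects we need more than (r − 1) · k objects total. Threshold: n = (r − 1) · k + 1. With r = 30 and k = 43: n = 29 · 43 + 1 = 1247 + 1 = 1248. For n = 1247 = 29 · 43, we can put exactly 29 objects in every box, avoiding 30 in any single one — so 1248 is tight.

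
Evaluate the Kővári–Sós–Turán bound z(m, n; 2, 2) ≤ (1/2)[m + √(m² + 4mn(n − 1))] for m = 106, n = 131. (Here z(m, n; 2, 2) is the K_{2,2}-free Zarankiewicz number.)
z(106, 131; 2, 2) ≤ (1/2)[106 + √(106² + 4·106·131·130)] = (1/2)[106 + √7231956] = 1397.6148

Kővári–Sós–Turán: let r_1, ..., r_106 be the row sums and z = Σ r_i the total number of 1s. Each pair of columns can share at most one row with both entries 1 (else a 2×2 all-ones block appears), so Σ_i C(r_i, 2) ≤ C(131, 2) = 8515. By convexity Σ_i C(r_i, 2) ≥ 106·C(z/106, 2) = z(z − 106)/(2·106), giving z² − 106z − 106·131·130 ≤ 0 and hence z ≤ (1/2)[106 + √(11236 + 4·1805180)] = (1/2)[106 + √7231956] ≈ (1/2)(106 + 2689.2296) = 1397.6148.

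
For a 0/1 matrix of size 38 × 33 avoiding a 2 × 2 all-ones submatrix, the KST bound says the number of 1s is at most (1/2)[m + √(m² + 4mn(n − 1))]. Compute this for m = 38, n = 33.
z(38, 33; 2, 2) ≤ (1/2)[38 + √(38² + 4·38·33·32)] = (1/2)[38 + √161956] = 220.2188

Kővári–Sós–Turán: let r_1, ..., r_38 be the row sums and z = Σ r_i the total number of 1s. Each pair of columns can share at most one row with both entries 1 (else a 2×2 all-ones block appears), so Σ_i C(r_i, 2) ≤ C(33, 2) = 528. By convexity Σ_i C(r_i, 2) ≥ 38·C(z/38, 2) = z(z − 38)/(2·38), giving z² − 38z − 38·33·32 ≤ 0 and hence z ≤ (1/2)[38 + √(1444 + 4·40128)] = (1/2)[38 + √161956] ≈ (1/2)(38 + 402.4376) = 220.2188.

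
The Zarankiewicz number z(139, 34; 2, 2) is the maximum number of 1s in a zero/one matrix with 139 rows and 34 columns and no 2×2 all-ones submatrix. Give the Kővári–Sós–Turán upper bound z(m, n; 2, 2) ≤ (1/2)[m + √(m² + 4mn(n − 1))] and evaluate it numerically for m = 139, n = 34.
z(139, 34; 2, 2) ≤ (1/2)[139 + √(139² + 4·139·34·33)] = (1/2)[139 + √643153] = 470.4841

Kővári–Sós–Turán: let r_1, ..., r_139 be the row sums and z = Σ r_i the total number of 1s. Each pair of columns can share at most one row with both entries 1 (else a 2×2 all-ones block appears), so Σ_i C(r_i, 2) ≤ C(34, 2) = 561. By convexity Σ_i C(r_i, 2) ≥ 139·C(z/139, 2) = z(z − 139)/(2·139), giving z² − 139z − 139·34·33 ≤ 0 and hence z ≤ (1/2)[139 + √(19321 + 4·155958)] = (1/2)[139 + √643153] ≈ (1/2)(139 + 801.9682) = 470.4841.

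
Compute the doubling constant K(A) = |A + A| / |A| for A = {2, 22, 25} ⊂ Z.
K = |A + A| / |A| = 6/3 = 2

Enumerate A + A = {a + b : a, b ∈ A}. With |A| = 3, there are |A|^2 = 9 ordered sum pairs; collecting distinct values, A + A = {4, 24, 27, 44, 47, 50}, so |A + A| = 6. Thus K = 6/3 = 2. For comparison, the minimum possible |A + A| over all 3-element sets is 2·3 − 1 = 5 (so min K = 5/3), attained only by arithmetic progressions.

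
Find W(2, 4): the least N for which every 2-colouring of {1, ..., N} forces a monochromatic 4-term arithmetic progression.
W(2, 4) = 35

This is a classical value, W(2, 4) = 35, established by combining an explicit 2-colouring of {1, ..., 34} with no monochromatic 4-AP (giving the lower bound W(2, 4) > 34) and a finite case analysis / exhaustive computer search showing every 2-colouring of {1, ..., 35} has such an AP.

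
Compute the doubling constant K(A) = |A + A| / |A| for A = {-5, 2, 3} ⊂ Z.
K = |A + A| / |A| = 6/3 = 2

Enumerate A + A = {a + b : a, b ∈ A}. With |A| = 3, there are |A|^2 = 9 ordered sum pairs; collecting distinct values, A + A = {-10, -3, -2, 4, 5, 6}, so |A + A| = 6. Thus K = 6/3 = 2. For comparison, the minimum possible |A + A| over all 3-element sets is 2·3 − 1 = 5 (so min K = 5/3), attained only by arithmetic progressions.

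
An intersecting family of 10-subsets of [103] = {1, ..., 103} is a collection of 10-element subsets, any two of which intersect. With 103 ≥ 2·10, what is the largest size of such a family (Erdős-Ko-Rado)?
max |F| = C(102, 9) = 2290415157800

Erdős-Ko-Rado (1961): when n ≥ 2k, max |F| = C(n−1, k−1). The bound is attained by the star {A : i ∈ A} for any fixed i ∈ [n]. Here C(103−1, 10−1) = C(102, 9) = 2290415157800.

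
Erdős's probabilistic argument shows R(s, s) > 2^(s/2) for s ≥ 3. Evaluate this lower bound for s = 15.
2^(15/2) = 181.0193; so R(15, 15) > 181.0193

Colour each edge of K_n uniformly at random with red/blue. The expected number of monochromatic K_15 is C(n, 15) · 2 · 2^(−C(15,2)). If C(n, 15) · 2^(1 − C(15,2)) < 1, then with positive probability no monochromatic K_15 exists, so R(15, 15) > n. The standard estimate C(n, 15) ≤ n^15/15! shows this inequality holds whenever n ≤ 2^(15/2) (since 15! · 2^(C(15,2) − 1) > 2^(15^2/2) ≥ n^15). Hence R(15, 15) > 2^(15/2) = 181.0193.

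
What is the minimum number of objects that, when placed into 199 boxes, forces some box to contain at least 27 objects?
n = (27 − 1)·199 + 1 = 5175

By the generalised pigeonhole principle, to guarantee some box contains ≥ r objects we need more than (r − 1) · k objects total. Threshold: n = (r − 1) · k + 1. With r = 27 and k = 199: n = 26 · 199 + 1 = 5174 + 1 = 5175. For n = 5174 = 26 · 199, we can put exactly 26 objects in every box, avoiding 27 in any single one — so 5175 is tight.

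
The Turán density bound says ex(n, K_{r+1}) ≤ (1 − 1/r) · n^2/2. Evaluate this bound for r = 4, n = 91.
Turán density bound = (3/4) · 91^2/2 = 24843/8 ≈ 3105.375

Turán's theorem: ex(n, K_{r+1}) is achieved by the complete r-partite Turán graph T(n, r) with parts as balanced as possible, and is at most (1 − 1/r) · n^2/2. For r = 4, n = 91: the density bound is (3/4) · 8281/2 = 24843/8 ≈ 3105.375. The integer-valued extremum is e(T(91, 4)) = 3105, which is strictly less than the density bound 24843/8 since 4 ∤ 91 (the parts of T(91, 4) cannot all be equal).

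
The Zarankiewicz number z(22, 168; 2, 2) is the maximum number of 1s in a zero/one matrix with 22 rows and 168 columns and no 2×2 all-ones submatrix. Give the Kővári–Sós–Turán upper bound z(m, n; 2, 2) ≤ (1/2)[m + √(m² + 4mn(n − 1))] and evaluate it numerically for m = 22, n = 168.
z(22, 168; 2, 2) ≤ (1/2)[22 + √(22² + 4·22·168·167)] = (1/2)[22 + √2469412] = 796.7181

Kővári–Sós–Turán: let r_1, ..., r_22 be the row sums and z = Σ r_i the total number of 1s. Each pair of columns can share at most one row with both entries 1 (else a 2×2 all-ones block appears), so Σ_i C(r_i, 2) ≤ C(168, 2) = 14028. By convexity Σ_i C(r_i, 2) ≥ 22·C(z/22, 2) = z(z − 22)/(2·22), giving z² − 22z − 22·168·167 ≤ 0 and hence z ≤ (1/2)[22 + √(484 + 4·617232)] = (1/2)[22 + √2469412] ≈ (1/2)(22 + 1571.4363) = 796.7181.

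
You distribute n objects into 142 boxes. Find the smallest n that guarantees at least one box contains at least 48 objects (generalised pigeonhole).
n = (48 − 1)·142 + 1 = 6675

By the generalised pigeonhole principle, to guarantee some box contains ≥ r objects we need more than (r − 1) · k objects total. Threshold: n = (r − 1) · k + 1. With r = 48 and k = 142: n = 47 · 142 + 1 = 6674 + 1 = 6675. For n = 6674 = 47 · 142, we can put exactly 47 objects in every box, avoiding 48 in any single one — so 6675 is tight.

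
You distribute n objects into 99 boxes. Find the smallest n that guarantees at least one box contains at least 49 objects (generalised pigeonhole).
n = (49 − 1)·99 + 1 = 4753

By the generalised pigeonhole principle, to guarantee some box contains ≥ r objects we need more than (r − 1) · k objects total. Threshold: n = (r − 1) · k + 1. With r = 49 and k = 99: n = 48 · 99 + 1 = 4752 + 1 = 4753. For n = 4752 = 48 · 99, we can put exactly 48 objects in every box, avoiding 49 in any single one — so 4753 is tight.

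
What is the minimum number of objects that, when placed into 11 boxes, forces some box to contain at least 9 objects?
n = (9 − 1)·11 + 1 = 89

By the generalised pigeonhole principle, to guarantee some box contains ≥ r objects we need more than (r − 1) · k objects total. Threshold: n = (r − 1) · k + 1. With r = 9 and k = 11: n = 8 · 11 + 1 = 88 + 1 = 89. For n = 88 = 8 · 11, we can put exactly 8 objects in every box, avoiding 9 in any single one — so 89 is tight.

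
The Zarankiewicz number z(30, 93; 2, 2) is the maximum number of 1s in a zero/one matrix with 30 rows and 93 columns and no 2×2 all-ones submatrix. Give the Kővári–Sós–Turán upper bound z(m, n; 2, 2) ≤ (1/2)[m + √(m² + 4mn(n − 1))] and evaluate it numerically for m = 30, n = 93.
z(30, 93; 2, 2) ≤ (1/2)[30 + √(30² + 4·30·93·92)] = (1/2)[30 + √1027620] = 521.858

Kővári–Sós–Turán: let r_1, ..., r_30 be the row sums and z = Σ r_i the total number of 1s. Each pair of columns can share at most one row with both entries 1 (else a 2×2 all-ones block appears), so Σ_i C(r_i, 2) ≤ C(93, 2) = 4278. By convexity Σ_i C(r_i, 2) ≥ 30·C(z/30, 2) = z(z − 30)/(2·30), giving z² − 30z − 30·93·92 ≤ 0 and hence z ≤ (1/2)[30 + √(900 + 4·256680)] = (1/2)[30 + √1027620] ≈ (1/2)(30 + 1013.7159) = 521.858.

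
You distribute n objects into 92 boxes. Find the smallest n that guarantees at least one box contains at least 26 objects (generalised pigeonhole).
n = (26 − 1)·92 + 1 = 2301

By the generalised pigeonhole principle, to guarantee some box contains ≥ r objects we need more than (r − 1) · k objects total. Threshold: n = (r − 1) · k + 1. With r = 26 and k = 92: n = 25 · 92 + 1 = 2300 + 1 = 2301. For n = 2300 = 25 · 92, we can put exactly 25 objects in every box, avoiding 26 in any single one — so 2301 is tight.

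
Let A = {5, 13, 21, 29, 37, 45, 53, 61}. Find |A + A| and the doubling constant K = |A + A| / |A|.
K = |A + A| / |A| = 15/8

Enumerate A + A = {a + b : a, b ∈ A}. With |A| = 8, there are |A|^2 = 64 ordered sum pairs; collecting distinct values, A + A = {10, 18, 26, 34, 42, 50, 58, 66, 74, 82, 90, 98, 106, 114, 122}, so |A + A| = 15. Thus K = 15/8. Here |A + A| = 2|A| − 1 = 15, the minimum possible — so K = 15/8 is minimal, which holds iff A is an arithmetic progression.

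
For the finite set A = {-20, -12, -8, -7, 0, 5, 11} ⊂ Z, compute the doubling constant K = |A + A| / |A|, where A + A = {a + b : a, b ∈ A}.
K = |A + A| / |A| = 25/7

Enumerate A + A = {a + b : a, b ∈ A}. With |A| = 7, there are |A|^2 = 49 ordered sum pairs; collecting distinct values, A + A = {-40, -32, -28, -27, -24, -20, -19, -16, -15, -14, -12, -9, -8, -7, -3, -2, -1, 0, 3, 4, 5, 10, 11, 16, 22}, so |A + A| = 25. Thus K = 25/7. For comparison, the minimum possible |A + A| over all 7-element sets is 2·7 − 1 = 13 (so min K = 13/7), attained only by arithmetic progressions.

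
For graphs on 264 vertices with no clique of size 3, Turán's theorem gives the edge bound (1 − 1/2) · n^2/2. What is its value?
Turán density bound = (1/2) · 264^2/2 = 17424

Turán's theorem: ex(n, K_{r+1}) is achieved by the complete r-partite Turán graph T(n, r) with parts as balanced as possible, and is at most (1 − 1/r) · n^2/2. For r = 2, n = 264: the density bound is (1/2) · 69696/2 = 17424. Since 2 ∣ 264, the Turán graph T(264, 2) has parts of equal size 132, and its edge count e(T(264, 2)) = 17424 attains the density bound exactly.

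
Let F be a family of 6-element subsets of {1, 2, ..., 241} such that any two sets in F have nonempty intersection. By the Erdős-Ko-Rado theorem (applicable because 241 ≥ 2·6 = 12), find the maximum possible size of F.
max |F| = C(240, 5) = 6363048048

Erdős-Ko-Rado (1961): when n ≥ 2k, max |F| = C(n−1, k−1). The bound is attained by the star {A : i ∈ A} for any fixed i ∈ [n]. Here C(241−1, 6−1) = C(240, 5) = 6363048048.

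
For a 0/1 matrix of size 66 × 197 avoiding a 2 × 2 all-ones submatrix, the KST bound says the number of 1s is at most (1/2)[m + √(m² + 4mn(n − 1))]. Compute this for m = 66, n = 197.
z(66, 197; 2, 2) ≤ (1/2)[66 + √(66² + 4·66·197·196)] = (1/2)[66 + √10197924] = 1629.7094

Kővári–Sós–Turán: let r_1, ..., r_66 be the row sums and z = Σ r_i the total number of 1s. Each pair of columns can share at most one row with both entries 1 (else a 2×2 all-ones block appears), so Σ_i C(r_i, 2) ≤ C(197, 2) = 19306. By convexity Σ_i C(r_i, 2) ≥ 66·C(z/66, 2) = z(z − 66)/(2·66), giving z² − 66z − 66·197·196 ≤ 0 and hence z ≤ (1/2)[66 + √(4356 + 4·2548392)] = (1/2)[66 + √10197924] ≈ (1/2)(66 + 3193.4189) = 1629.7094.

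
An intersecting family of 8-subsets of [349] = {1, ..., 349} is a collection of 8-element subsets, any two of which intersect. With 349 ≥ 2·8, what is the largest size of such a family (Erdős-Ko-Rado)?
max |F| = C(348, 7) = 115412286408552

The Erdős-Ko-Rado theorem states: for n ≥ 2k, an intersecting family of k-subsets of an n-element set has size at most C(n − 1, k − 1), with equality for 'star' families {A ⊆ [n] : |A| = k, i ∈ A} (fix an element i). For n = 349, k = 8: C(348, 7) = 115412286408552.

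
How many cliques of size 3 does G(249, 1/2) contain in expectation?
E[# K_3] = C(249, 3) · (1/2)^C(3, 2) = 2542124 / 2^3 = 635531/2 = 317765.5

For each 3-subset S of vertices (there are C(249, 3) = 2542124 such S), let X_S = 1 if S induces a K_3 (all C(3, 2) = 3 edges present). Then P(X_S = 1) = (1/2)^3 = 1/8. By linearity of expectation, E[# K_3] = C(249, 3) · (1/2)^3 = 2542124 / 8 = 635531/2 = 317765.5.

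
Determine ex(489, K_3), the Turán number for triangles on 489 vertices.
ex(489, K_3) = ⌊489^2/4⌋ = 59780

Mantel (1907): a triangle-free graph on n vertices has at most ⌊n^2/4⌋ edges, with equality for the complete bipartite graph K_{⌊n/2⌋, ⌈n/2⌉}. For n = 489: ⌊489^2/4⌋ = ⌊239121/4⌋ = 59780. The extremal graph is K_{244, 245}, which has 244·245 = 59780 edges.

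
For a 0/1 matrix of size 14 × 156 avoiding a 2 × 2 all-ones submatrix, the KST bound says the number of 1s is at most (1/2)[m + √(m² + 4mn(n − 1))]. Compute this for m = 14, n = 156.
z(14, 156; 2, 2) ≤ (1/2)[14 + √(14² + 4·14·156·155)] = (1/2)[14 + √1354276] = 588.8668

Kővári–Sós–Turán: let r_1, ..., r_14 be the row sums and z = Σ r_i the total number of 1s. Each pair of columns can share at most one row with both entries 1 (else a 2×2 all-ones block appears), so Σ_i C(r_i, 2) ≤ C(156, 2) = 12090. By convexity Σ_i C(r_i, 2) ≥ 14·C(z/14, 2) = z(z − 14)/(2·14), giving z² − 14z − 14·156·155 ≤ 0 and hence z ≤ (1/2)[14 + √(196 + 4·338520)] = (1/2)[14 + √1354276] ≈ (1/2)(14 + 1163.7336) = 588.8668.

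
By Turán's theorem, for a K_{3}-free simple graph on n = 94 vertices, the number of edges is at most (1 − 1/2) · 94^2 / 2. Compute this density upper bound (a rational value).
Turán density bound = (1/2) · 94^2/2 = 2209

Turán's theorem: ex(n, K_{r+1}) is achieved by the complete r-partite Turán graph T(n, r) with parts as balanced as possible, and is at most (1 − 1/r) · n^2/2. For r = 2, n = 94: the density bound is (1/2) · 8836/2 = 2209. Since 2 ∣ 94, the Turán graph T(94, 2) has parts of equal size 47, and its edge count e(T(94, 2)) = 2209 attains the density bound exactly.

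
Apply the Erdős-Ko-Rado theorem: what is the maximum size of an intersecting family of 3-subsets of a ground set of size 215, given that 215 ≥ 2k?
max |F| = C(214, 2) = 22791

The Erdős-Ko-Rado theorem states: for n ≥ 2k, an intersecting family of k-subsets of an n-element set has size at most C(n − 1, k − 1), with equality for 'star' families {A ⊆ [n] : |A| = k, i ∈ A} (fix an element i). For n = 215, k = 3: C(214, 2) = 22791.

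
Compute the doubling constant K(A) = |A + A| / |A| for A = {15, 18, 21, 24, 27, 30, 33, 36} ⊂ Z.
K = |A + A| / |A| = 15/8

Enumerate A + A = {a + b : a, b ∈ A}. With |A| = 8, there are |A|^2 = 64 ordered sum pairs; collecting distinct values, A + A = {30, 33, 36, 39, 42, 45, 48, 51, 54, 57, 60, 63, 66, 69, 72}, so |A + A| = 15. Thus K = 15/8. Here |A + A| = 2|A| − 1 = 15, the minimum possible — so K = 15/8 is minimal, which holds iff A is an arithmetic progression.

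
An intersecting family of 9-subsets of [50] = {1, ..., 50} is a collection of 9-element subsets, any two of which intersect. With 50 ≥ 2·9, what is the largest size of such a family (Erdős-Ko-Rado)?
max |F| = C(49, 8) = 450978066

Erdős-Ko-Rado (1961): when n ≥ 2k, max |F| = C(n−1, k−1). The bound is attained by the star {A : i ∈ A} for any fixed i ∈ [n]. Here C(50−1, 9−1) = C(49, 8) = 450978066.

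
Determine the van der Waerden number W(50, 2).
W(50, 2) = 50 + 1 = 51

A 2-term AP is any pair of integers, so a monochromatic 2-AP exists iff some colour is used at least twice. With 50 colours, the colouring i ↦ i on {1, ..., 50} uses each colour once, avoiding any monochromatic pair, so W(50, 2) > 50. For {1, ..., 51}, pigeonhole forces two integers of the same colour, which form a monochromatic 2-AP. Hence W(50, 2) = 51.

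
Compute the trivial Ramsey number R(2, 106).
R(2, 106) = 106

R(2, k) = k for all k ≥ 2: in a 2-colouring of K_k, either some edge is red (a red K_2) or all edges are blue (a blue K_k). And K_{105} coloured all-blue has no blue K_106, so R(2, 106) > 105. Hence R(2, 106) = 106.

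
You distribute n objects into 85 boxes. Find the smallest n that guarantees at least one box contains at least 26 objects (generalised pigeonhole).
n = (26 − 1)·85 + 1 = 2126

By the generalised pigeonhole principle, to guarantee some box contains ≥ r objects we need more than (r − 1) · k objects total. Threshold: n = (r − 1) · k + 1. With r = 26 and k = 85: n = 25 · 85 + 1 = 2125 + 1 = 2126. For n = 2125 = 25 · 85, we can put exactly 25 objects in every box, avoiding 26 in any single one — so 2126 is tight.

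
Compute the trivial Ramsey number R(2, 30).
R(2, 30) = 30

R(2, k) = k for all k ≥ 2: in a 2-colouring of K_k, either some edge is red (a red K_2) or all edges are blue (a blue K_k). And K_{29} coloured all-blue has no blue K_30, so R(2, 30) > 29. Hence R(2, 30) = 30.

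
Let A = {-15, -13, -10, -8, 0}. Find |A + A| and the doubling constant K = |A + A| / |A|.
K = |A + A| / |A| = 14/5

Enumerate A + A = {a + b : a, b ∈ A}. With |A| = 5, there are |A|^2 = 25 ordered sum pairs; collecting distinct values, A + A = {-30, -28, -26, -25, -23, -21, -20, -18, -16, -15, -13, -10, -8, 0}, so |A + A| = 14. Thus K = 14/5. For comparison, the minimum possible |A + A| over all 5-element sets is 2·5 − 1 = 9 (so min K = 9/5), attained only by arithmetic progressions.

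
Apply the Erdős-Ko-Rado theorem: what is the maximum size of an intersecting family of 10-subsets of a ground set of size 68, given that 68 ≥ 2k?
max |F| = C(67, 9) = 42757703560

Erdős-Ko-Rado (1961): when n ≥ 2k, max |F| = C(n−1, k−1). The bound is attained by the star {A : i ∈ A} for any fixed i ∈ [n]. Here C(68−1, 10−1) = C(67, 9) = 42757703560.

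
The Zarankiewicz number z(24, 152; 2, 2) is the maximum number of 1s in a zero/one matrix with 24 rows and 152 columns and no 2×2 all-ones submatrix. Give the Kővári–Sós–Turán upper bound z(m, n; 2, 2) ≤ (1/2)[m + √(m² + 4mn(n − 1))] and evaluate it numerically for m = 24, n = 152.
z(24, 152; 2, 2) ≤ (1/2)[24 + √(24² + 4·24·152·151)] = (1/2)[24 + √2203968] = 754.2884

Kővári–Sós–Turán: let r_1, ..., r_24 be the row sums and z = Σ r_i the total number of 1s. Each pair of columns can share at most one row with both entries 1 (else a 2×2 all-ones block appears), so Σ_i C(r_i, 2) ≤ C(152, 2) = 11476. By convexity Σ_i C(r_i, 2) ≥ 24·C(z/24, 2) = z(z − 24)/(2·24), giving z² − 24z − 24·152·151 ≤ 0 and hence z ≤ (1/2)[24 + √(576 + 4·550848)] = (1/2)[24 + √2203968] ≈ (1/2)(24 + 1484.5767) = 754.2884.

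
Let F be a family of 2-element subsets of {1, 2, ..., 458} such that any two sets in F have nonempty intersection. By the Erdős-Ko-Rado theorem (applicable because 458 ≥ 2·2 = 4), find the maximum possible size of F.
max |F| = C(457, 1) = 457

The Erdős-Ko-Rado theorem states: for n ≥ 2k, an intersecting family of k-subsets of an n-element set has size at most C(n − 1, k − 1), with equality for 'star' families {A ⊆ [n] : |A| = k, i ∈ A} (fix an element i). For n = 458, k = 2: C(457, 1) = 457.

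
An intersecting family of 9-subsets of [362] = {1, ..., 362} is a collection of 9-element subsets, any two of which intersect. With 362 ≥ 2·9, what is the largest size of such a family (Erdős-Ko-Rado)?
max |F| = C(361, 8) = 6616319722852365

The Erdős-Ko-Rado theorem states: for n ≥ 2k, an intersecting family of k-subsets of an n-element set has size at most C(n − 1, k − 1), with equality for 'star' families {A ⊆ [n] : |A| = k, i ∈ A} (fix an element i). For n = 362, k = 9: C(361, 8) = 6616319722852365.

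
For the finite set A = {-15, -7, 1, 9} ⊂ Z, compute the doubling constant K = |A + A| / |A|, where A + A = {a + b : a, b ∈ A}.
K = |A + A| / |A| = 7/4

Enumerate A + A = {a + b : a, b ∈ A}. With |A| = 4, there are |A|^2 = 16 ordered sum pairs; collecting distinct values, A + A = {-30, -22, -14, -6, 2, 10, 18}, so |A + A| = 7. Thus K = 7/4. Here |A + A| = 2|A| − 1 = 7, the minimum possible — so K = 7/4 is minimal, which holds iff A is an arithmetic progression.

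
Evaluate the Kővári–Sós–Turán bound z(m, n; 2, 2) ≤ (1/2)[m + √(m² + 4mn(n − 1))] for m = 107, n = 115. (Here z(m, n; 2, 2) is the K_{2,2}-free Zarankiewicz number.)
z(107, 115; 2, 2) ≤ (1/2)[107 + √(107² + 4·107·115·114)] = (1/2)[107 + √5622529] = 1239.0936

Kővári–Sós–Turán: let r_1, ..., r_107 be the row sums and z = Σ r_i the total number of 1s. Each pair of columns can share at most one row with both entries 1 (else a 2×2 all-ones block appears), so Σ_i C(r_i, 2) ≤ C(115, 2) = 6555. By convexity Σ_i C(r_i, 2) ≥ 107·C(z/107, 2) = z(z − 107)/(2·107), giving z² − 107z − 107·115·114 ≤ 0 and hence z ≤ (1/2)[107 + √(11449 + 4·1402770)] = (1/2)[107 + √5622529] ≈ (1/2)(107 + 2371.1873) = 1239.0936.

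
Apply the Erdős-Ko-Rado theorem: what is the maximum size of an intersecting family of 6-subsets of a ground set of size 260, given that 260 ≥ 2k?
max |F| = C(259, 5) = 9342250176

Erdős-Ko-Rado (1961): when n ≥ 2k, max |F| = C(n−1, k−1). The bound is attained by the star {A : i ∈ A} for any fixed i ∈ [n]. Here C(260−1, 6−1) = C(259, 5) = 9342250176.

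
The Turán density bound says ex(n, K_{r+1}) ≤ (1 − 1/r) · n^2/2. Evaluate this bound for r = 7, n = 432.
Turán density bound = (6/7) · 432^2/2 = 559872/7 ≈ 79981.7143

Turán's theorem: ex(n, K_{r+1}) is achieved by the complete r-partite Turán graph T(n, r) with parts as balanced as possible, and is at most (1 − 1/r) · n^2/2. For r = 7, n = 432: the density bound is (6/7) · 186624/2 = 559872/7 ≈ 79981.7143. The integer-valued extremum is e(T(432, 7)) = 79981, which is strictly less than the density bound 559872/7 since 7 ∤ 432 (the parts of T(432, 7) cannot all be equal).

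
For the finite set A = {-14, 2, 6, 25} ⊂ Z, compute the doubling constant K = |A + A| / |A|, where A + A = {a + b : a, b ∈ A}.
K = |A + A| / |A| = 10/4 = 5/2

Enumerate A + A = {a + b : a, b ∈ A}. With |A| = 4, there are |A|^2 = 16 ordered sum pairs; collecting distinct values, A + A = {-28, -12, -8, 4, 8, 11, 12, 27, 31, 50}, so |A + A| = 10. Thus K = 10/4 = 5/2. For comparison, the minimum possible |A + A| over all 4-element sets is 2·4 − 1 = 7 (so min K = 7/4), attained only by arithmetic progressions.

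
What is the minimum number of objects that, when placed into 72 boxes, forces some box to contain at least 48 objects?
n = (48 − 1)·72 + 1 = 3385

By the generalised pigeonhole principle, to guarantee some box contains ≥ r objects we need more than (r − 1) · k objects total. Threshold: n = (r − 1) · k + 1. With r = 48 and k = 72: n = 47 · 72 + 1 = 3384 + 1 = 3385. For n = 3384 = 47 · 72, we can put exactly 47 objects in every box, avoiding 48 in any single one — so 3385 is tight.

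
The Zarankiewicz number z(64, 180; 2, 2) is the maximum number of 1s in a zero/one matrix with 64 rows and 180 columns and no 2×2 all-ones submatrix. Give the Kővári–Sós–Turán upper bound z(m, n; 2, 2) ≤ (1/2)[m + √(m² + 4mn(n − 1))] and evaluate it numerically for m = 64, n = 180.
z(64, 180; 2, 2) ≤ (1/2)[64 + √(64² + 4·64·180·179)] = (1/2)[64 + √8252416] = 1468.3509

Kővári–Sós–Turán: let r_1, ..., r_64 be the row sums and z = Σ r_i the total number of 1s. Each pair of columns can share at most one row with both entries 1 (else a 2×2 all-ones block appears), so Σ_i C(r_i, 2) ≤ C(180, 2) = 16110. By convexity Σ_i C(r_i, 2) ≥ 64·C(z/64, 2) = z(z − 64)/(2·64), giving z² − 64z − 64·180·179 ≤ 0 and hence z ≤ (1/2)[64 + √(4096 + 4·2062080)] = (1/2)[64 + √8252416] ≈ (1/2)(64 + 2872.7019) = 1468.3509.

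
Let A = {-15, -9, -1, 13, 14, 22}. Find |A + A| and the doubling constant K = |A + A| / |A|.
K = |A + A| / |A| = 19/6

Enumerate A + A = {a + b : a, b ∈ A}. With |A| = 6, there are |A|^2 = 36 ordered sum pairs; collecting distinct values, A + A = {-30, -24, -18, -16, -10, -2, -1, 4, 5, 7, 12, 13, 21, 26, 27, 28, 35, 36, 44}, so |A + A| = 19. Thus K = 19/6. For comparison, the minimum possible |A + A| over all 6-element sets is 2·6 − 1 = 11 (so min K = 11/6), attained only by arithmetic progressions.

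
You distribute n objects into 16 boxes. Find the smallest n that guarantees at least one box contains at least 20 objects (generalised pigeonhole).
n = (20 − 1)·16 + 1 = 305

By the generalised pigeonhole principle, to guarantee some box contains ≥ r objects we need more than (r − 1) · k objects total. Threshold: n = (r − 1) · k + 1. With r = 20 and k = 16: n = 19 · 16 + 1 = 304 + 1 = 305. For n = 304 = 19 · 16, we can put exactly 19 objects in every box, avoiding 20 in any single one — so 305 is tight.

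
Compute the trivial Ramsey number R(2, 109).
R(2, 109) = 109

R(2, k) = k for all k ≥ 2: in a 2-colouring of K_k, either some edge is red (a red K_2) or all edges are blue (a blue K_k). And K_{108} coloured all-blue has no blue K_109, so R(2, 109) > 108. Hence R(2, 109) = 109.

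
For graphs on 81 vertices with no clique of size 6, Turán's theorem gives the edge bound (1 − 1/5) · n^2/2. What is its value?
Turán density bound = (4/5) · 81^2/2 = 13122/5 ≈ 2624.4

Turán's theorem: ex(n, K_{r+1}) is achieved by the complete r-partite Turán graph T(n, r) with parts as balanced as possible, and is at most (1 − 1/r) · n^2/2. For r = 5, n = 81: the density bound is (4/5) · 6561/2 = 13122/5 ≈ 2624.4. The integer-valued extremum is e(T(81, 5)) = 2624, which is strictly less than the density bound 13122/5 since 5 ∤ 81 (the parts of T(81, 5) cannot all be equal).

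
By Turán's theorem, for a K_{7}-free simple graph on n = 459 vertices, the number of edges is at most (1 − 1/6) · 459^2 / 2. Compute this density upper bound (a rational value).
Turán density bound = (5/6) · 459^2/2 = 351135/4 ≈ 87783.75

Turán's theorem: ex(n, K_{r+1}) is achieved by the complete r-partite Turán graph T(n, r) with parts as balanced as possible, and is at most (1 − 1/r) · n^2/2. For r = 6, n = 459: the density bound is (5/6) · 210681/2 = 351135/4 ≈ 87783.75. The integer-valued extremum is e(T(459, 6)) = 87783, which is strictly less than the density bound 351135/4 since 6 ∤ 459 (the parts of T(459, 6) cannot all be equal).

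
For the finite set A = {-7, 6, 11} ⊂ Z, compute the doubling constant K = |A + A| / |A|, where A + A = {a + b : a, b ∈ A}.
K = |A + A| / |A| = 6/3 = 2

Enumerate A + A = {a + b : a, b ∈ A}. With |A| = 3, there are |A|^2 = 9 ordered sum pairs; collecting distinct values, A + A = {-14, -1, 4, 12, 17, 22}, so |A + A| = 6. Thus K = 6/3 = 2. For comparison, the minimum possible |A + A| over all 3-element sets is 2·3 − 1 = 5 (so min K = 5/3), attained only by arithmetic progressions.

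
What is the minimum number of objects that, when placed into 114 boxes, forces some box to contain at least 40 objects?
n = (40 − 1)·114 + 1 = 4447

By the generalised pigeonhole principle, to guarantee some box contains ≥ r objects we need more than (r − 1) · k objects total. Threshold: n = (r − 1) · k + 1. With r = 40 and k = 114: n = 39 · 114 + 1 = 4446 + 1 = 4447. For n = 4446 = 39 · 114, we can put exactly 39 objects in every box, avoiding 40 in any single one — so 4447 is tight.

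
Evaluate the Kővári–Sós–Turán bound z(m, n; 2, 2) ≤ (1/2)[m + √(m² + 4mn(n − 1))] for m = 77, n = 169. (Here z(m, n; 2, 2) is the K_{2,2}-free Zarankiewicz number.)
z(77, 169; 2, 2) ≤ (1/2)[77 + √(77² + 4·77·169·168)] = (1/2)[77 + √8750665] = 1517.5761

Kővári–Sós–Turán: let r_1, ..., r_77 be the row sums and z = Σ r_i the total number of 1s. Each pair of columns can share at most one row with both entries 1 (else a 2×2 all-ones block appears), so Σ_i C(r_i, 2) ≤ C(169, 2) = 14196. By convexity Σ_i C(r_i, 2) ≥ 77·C(z/77, 2) = z(z − 77)/(2·77), giving z² − 77z − 77·169·168 ≤ 0 and hence z ≤ (1/2)[77 + √(5929 + 4·2186184)] = (1/2)[77 + √8750665] ≈ (1/2)(77 + 2958.1523) = 1517.5761.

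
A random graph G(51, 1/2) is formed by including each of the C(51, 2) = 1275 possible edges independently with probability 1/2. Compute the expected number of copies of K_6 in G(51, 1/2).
E[# K_6] = C(51, 6) · (1/2)^C(6, 2) = 18009460 / 2^15 = 4502365/8192 ≈ 549.605103

For each 6-subset S of vertices (there are C(51, 6) = 18009460 such S), let X_S = 1 if S induces a K_6 (all C(6, 2) = 15 edges present). Then P(X_S = 1) = (1/2)^15 = 1/32768. By linearity of expectation, E[# K_6] = C(51, 6) · (1/2)^15 = 18009460 / 32768 = 4502365/8192 ≈ 549.605103.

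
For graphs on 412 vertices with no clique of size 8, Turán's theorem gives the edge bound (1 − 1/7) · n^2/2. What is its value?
Turán density bound = (6/7) · 412^2/2 = 509232/7 ≈ 72747.4286

Turán's theorem: ex(n, K_{r+1}) is achieved by the complete r-partite Turán graph T(n, r) with parts as balanced as possible, and is at most (1 − 1/r) · n^2/2. For r = 7, n = 412: the density bound is (6/7) · 169744/2 = 509232/7 ≈ 72747.4286. The integer-valued extremum is e(T(412, 7)) = 72747, which is strictly less than the density bound 509232/7 since 7 ∤ 412 (the parts of T(412, 7) cannot all be equal).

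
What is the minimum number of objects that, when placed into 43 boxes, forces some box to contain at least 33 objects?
n = (33 − 1)·43 + 1 = 1377

By the generalised pigeonhole principle, to guarantee some box contains ≥ r objects we need more than (r − 1) · k objects total. Threshold: n = (r − 1) · k + 1. With r = 33 and k = 43: n = 32 · 43 + 1 = 1376 + 1 = 1377. For n = 1376 = 32 · 43, we can put exactly 32 objects in every box, avoiding 33 in any single one — so 1377 is tight.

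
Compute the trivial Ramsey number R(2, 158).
R(2, 158) = 158

R(2, k) = k for all k ≥ 2: in a 2-colouring of K_k, either some edge is red (a red K_2) or all edges are blue (a blue K_k). And K_{157} coloured all-blue has no blue K_158, so R(2, 158) > 157. Hence R(2, 158) = 158.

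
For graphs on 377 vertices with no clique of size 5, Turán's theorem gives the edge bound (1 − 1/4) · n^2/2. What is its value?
Turán density bound = (3/4) · 377^2/2 = 426387/8 ≈ 53298.375

Turán's theorem: ex(n, K_{r+1}) is achieved by the complete r-partite Turán graph T(n, r) with parts as balanced as possible, and is at most (1 − 1/r) · n^2/2. For r = 4, n = 377: the density bound is (3/4) · 142129/2 = 426387/8 ≈ 53298.375. The integer-valued extremum is e(T(377, 4)) = 53298, which is strictly less than the density bound 426387/8 since 4 ∤ 377 (the parts of T(377, 4) cannot all be equal).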